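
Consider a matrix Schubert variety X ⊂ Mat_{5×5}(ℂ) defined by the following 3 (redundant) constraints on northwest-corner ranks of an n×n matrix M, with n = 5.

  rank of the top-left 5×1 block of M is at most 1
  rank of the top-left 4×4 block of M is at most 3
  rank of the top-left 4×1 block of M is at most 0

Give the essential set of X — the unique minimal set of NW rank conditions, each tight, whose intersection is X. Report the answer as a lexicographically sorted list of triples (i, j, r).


Propagating the 3 rank bounds to every northwest block:

  i=1: 0, 1, 1, 1, 1
  i=2: 0, 1, 2, 2, 2
  i=3: 0, 1, 2, 3, 3
  i=4: 0, 1, 2, 3, 4
  i=5: 1, 2, 3, 4, 5

hence w(1..5) = (2, 3, 4, 5, 1).

Fulton essential set (1 of the 4 Rothe cells):

[(4, 1, 0)]


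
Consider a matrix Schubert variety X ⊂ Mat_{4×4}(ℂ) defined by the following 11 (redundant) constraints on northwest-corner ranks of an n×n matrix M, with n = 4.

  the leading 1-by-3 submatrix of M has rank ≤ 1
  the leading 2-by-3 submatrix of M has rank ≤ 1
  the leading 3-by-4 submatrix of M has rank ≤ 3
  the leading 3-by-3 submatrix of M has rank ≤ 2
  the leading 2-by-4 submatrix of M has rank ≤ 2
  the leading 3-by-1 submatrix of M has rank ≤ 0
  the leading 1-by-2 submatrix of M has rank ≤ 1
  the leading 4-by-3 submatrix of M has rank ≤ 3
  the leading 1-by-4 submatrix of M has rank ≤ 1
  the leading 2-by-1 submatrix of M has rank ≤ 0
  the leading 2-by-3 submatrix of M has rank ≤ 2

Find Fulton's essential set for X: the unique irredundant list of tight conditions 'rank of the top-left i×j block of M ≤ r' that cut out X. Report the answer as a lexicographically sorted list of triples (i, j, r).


Reconstructing r_w from the 11 given conditions:

  0 | 1 | 1 | 1
  0 | 1 | 1 | 2
  0 | 1 | 2 | 3
  1 | 2 | 3 | 4

second differences of R give the permutation w = (2, 4, 3, 1).

D(w) has 4 cells with 2 SE-corners; essential set:

[(2, 3, 1), (3, 1, 0)]


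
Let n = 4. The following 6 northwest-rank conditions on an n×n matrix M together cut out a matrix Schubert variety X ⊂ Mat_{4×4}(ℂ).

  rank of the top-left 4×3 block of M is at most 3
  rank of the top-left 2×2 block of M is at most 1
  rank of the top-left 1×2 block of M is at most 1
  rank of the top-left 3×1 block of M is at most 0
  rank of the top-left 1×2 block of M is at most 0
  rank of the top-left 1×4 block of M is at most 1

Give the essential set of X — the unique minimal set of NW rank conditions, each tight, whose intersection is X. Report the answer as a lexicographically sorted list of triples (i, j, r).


Recovering R(i,j) via the rank-extension bound from the 6 conditions:

  R[1]: 0, 0, 1, 1
  R[2]: 0, 1, 2, 2
  R[3]: 0, 1, 2, 3
  R[4]: 1, 2, 3, 4

hence w(1..4) = (3, 2, 4, 1).

ℓ(w)=4; the 2 essential cells (i,j,r):

[(1, 2, 0), (3, 1, 0)]


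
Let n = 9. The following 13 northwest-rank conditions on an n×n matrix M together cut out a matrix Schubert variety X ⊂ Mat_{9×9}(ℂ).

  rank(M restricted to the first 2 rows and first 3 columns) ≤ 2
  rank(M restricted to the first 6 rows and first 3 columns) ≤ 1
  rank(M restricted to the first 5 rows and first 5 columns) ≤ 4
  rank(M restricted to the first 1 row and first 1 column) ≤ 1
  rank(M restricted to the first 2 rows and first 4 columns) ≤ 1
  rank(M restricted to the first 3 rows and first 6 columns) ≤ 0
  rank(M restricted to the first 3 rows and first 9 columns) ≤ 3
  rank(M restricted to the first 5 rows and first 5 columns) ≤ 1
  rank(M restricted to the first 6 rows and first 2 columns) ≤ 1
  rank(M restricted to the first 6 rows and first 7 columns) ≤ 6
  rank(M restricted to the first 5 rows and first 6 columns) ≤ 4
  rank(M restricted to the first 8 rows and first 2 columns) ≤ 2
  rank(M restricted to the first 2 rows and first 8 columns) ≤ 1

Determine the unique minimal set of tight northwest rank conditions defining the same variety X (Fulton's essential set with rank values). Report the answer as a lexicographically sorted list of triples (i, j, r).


Reconstructing r_w from the 13 given conditions:

  i=1: 0  0  0  0  0  0  1  1  1
  i=2: 0  0  0  0  0  0  1  1  2
  i=3: 0  0  0  0  0  0  1  2  3
  i=4: 1  1  1  1  1  1  2  3  4
  i=5: 1  1  1  1  1  2  3  4  5
  i=6: 1  1  1  2  2  3  4  5  6
  i=7: 1  2  2  3  3  4  5  6  7
  i=8: 1  2  3  4  4  5  6  7  8
  i=9: 1  2  3  4  5  6  7  8  9

reading off 1-entries of Δ²R: w = (7, 9, 8, 1, 6, 4, 2, 3, 5).

Rothe diagram D(w) (25 cells), 4 SE-corners (essential conditions):

[(2, 8, 1), (3, 6, 0), (5, 5, 1), (6, 3, 1)]


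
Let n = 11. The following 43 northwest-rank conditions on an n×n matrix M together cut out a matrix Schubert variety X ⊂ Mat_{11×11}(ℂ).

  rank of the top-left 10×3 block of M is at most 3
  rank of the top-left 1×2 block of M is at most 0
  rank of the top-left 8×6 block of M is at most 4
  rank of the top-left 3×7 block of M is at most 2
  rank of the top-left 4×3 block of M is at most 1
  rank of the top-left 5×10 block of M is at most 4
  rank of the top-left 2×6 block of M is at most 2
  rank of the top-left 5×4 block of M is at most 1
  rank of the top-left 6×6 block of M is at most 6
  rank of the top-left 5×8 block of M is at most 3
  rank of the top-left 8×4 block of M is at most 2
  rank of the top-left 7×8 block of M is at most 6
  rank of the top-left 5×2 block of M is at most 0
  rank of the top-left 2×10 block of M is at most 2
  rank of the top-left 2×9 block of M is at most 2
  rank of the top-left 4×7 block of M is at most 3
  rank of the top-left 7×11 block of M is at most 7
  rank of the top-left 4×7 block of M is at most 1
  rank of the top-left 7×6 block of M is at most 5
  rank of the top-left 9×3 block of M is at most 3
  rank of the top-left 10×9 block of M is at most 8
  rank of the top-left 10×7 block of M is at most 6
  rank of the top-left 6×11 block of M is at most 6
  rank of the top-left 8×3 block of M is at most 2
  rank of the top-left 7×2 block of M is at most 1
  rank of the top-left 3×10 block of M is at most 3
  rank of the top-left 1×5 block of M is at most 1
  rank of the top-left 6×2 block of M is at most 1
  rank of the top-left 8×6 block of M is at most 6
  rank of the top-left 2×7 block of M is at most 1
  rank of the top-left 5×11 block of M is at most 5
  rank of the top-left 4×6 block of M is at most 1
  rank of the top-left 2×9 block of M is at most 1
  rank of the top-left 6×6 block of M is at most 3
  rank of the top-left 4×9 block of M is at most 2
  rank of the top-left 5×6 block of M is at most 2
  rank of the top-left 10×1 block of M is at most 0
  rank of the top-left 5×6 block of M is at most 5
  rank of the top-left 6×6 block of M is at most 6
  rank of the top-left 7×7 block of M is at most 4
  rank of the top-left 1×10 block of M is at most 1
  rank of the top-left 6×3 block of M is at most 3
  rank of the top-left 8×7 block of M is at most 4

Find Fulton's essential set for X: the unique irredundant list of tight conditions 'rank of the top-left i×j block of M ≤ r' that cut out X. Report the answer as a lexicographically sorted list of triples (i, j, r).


Propagating the 43 rank bounds to every northwest block:

  row 1: 0  0  1  1  1  1  1  1  1  1  1
  row 2: 0  0  1  1  1  1  1  1  1  2  2
  row 3: 0  0  1  1  1  1  1  2  2  3  3
  row 4: 0  0  1  1  1  1  1  2  2  3  4
  row 5: 0  0  1  1  2  2  2  3  3  4  5
  row 6: 0  1  2  2  3  3  3  4  4  5  6
  row 7: 0  1  2  2  3  4  4  5  5  6  7
  row 8: 0  1  2  2  3  4  4  5  6  7  8
  row 9: 0  1  2  3  4  5  5  6  7  8  9
  row 10: 0  1  2  3  4  5  6  7  8  9  10
  row 11: 1  2  3  4  5  6  7  8  9  10  11

so w = (3, 10, 8, 11, 5, 2, 6, 9, 4, 7, 1).

Fulton essential set (8 of the 34 Rothe cells):

[(2, 9, 1), (4, 7, 1), (4, 9, 2), (5, 2, 0), (5, 4, 1), (8, 4, 2), (8, 7, 4), (10, 1, 0)]


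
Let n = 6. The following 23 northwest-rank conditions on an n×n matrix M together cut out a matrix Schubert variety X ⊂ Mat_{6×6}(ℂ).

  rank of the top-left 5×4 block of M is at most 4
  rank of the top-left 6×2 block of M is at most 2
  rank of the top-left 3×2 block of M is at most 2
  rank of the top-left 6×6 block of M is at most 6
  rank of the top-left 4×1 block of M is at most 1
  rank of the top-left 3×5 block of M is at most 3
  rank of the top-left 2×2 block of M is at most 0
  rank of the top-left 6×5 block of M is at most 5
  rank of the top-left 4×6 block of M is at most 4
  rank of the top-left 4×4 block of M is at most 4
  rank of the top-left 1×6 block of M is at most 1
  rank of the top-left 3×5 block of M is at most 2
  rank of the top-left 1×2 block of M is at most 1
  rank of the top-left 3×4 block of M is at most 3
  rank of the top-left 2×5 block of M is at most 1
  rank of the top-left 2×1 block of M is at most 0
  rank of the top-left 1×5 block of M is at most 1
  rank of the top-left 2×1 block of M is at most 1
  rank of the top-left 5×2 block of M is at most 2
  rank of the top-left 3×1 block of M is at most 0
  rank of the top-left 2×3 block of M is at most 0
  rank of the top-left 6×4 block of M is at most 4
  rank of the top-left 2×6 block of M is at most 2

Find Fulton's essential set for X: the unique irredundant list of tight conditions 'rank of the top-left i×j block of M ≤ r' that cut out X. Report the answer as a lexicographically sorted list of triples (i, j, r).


Recovering R(i,j) via the rank-extension bound from the 23 conditions:

  i=1: 0, 0, 0, 1, 1, 1
  i=2: 0, 0, 0, 1, 1, 2
  i=3: 0, 1, 1, 2, 2, 3
  i=4: 1, 2, 2, 3, 3, 4
  i=5: 1, 2, 3, 4, 4, 5
  i=6: 1, 2, 3, 4, 5, 6

so w = (4, 6, 2, 1, 3, 5).

ℓ(w)=8; the 3 essential cells (i,j,r):

[(2, 3, 0), (2, 5, 1), (3, 1, 0)]


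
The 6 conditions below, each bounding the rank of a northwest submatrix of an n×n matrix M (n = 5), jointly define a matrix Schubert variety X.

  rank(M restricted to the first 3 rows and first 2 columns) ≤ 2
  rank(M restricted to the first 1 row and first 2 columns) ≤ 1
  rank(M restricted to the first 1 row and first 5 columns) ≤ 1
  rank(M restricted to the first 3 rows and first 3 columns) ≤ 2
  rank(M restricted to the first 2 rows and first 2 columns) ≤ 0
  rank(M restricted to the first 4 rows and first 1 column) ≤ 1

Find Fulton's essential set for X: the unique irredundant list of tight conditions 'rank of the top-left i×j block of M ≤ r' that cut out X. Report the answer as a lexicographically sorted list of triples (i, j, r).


Rank table r_w(5×5) implied by the 6 constraints:

  0, 0, 1, 1, 1
  0, 0, 1, 2, 2
  1, 1, 2, 3, 3
  1, 2, 3, 4, 4
  1, 2, 3, 4, 5

giving w = (3, 4, 1, 2, 5) via Δ²R.

D(w) has 4 cells with 1 SE-corner; essential set:

[(2, 2, 0)]


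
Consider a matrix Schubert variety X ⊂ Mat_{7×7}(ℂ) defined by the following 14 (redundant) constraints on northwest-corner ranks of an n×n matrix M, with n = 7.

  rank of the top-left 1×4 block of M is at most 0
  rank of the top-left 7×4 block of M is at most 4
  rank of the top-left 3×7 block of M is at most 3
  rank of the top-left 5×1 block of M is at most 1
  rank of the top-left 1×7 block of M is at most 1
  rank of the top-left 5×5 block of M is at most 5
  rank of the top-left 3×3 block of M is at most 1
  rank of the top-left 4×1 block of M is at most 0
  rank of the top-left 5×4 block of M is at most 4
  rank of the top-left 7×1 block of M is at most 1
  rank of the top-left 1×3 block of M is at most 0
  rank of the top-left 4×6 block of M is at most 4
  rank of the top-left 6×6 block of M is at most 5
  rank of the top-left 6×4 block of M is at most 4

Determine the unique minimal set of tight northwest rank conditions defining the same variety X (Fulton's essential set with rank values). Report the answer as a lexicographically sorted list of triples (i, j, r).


Reconstructing r_w from the 14 given conditions:

  R[1]: 0 | 0 | 0 | 0 | 1 | 1 | 1
  R[2]: 0 | 1 | 1 | 1 | 2 | 2 | 2
  R[3]: 0 | 1 | 1 | 2 | 3 | 3 | 3
  R[4]: 0 | 1 | 2 | 3 | 4 | 4 | 4
  R[5]: 1 | 2 | 3 | 4 | 5 | 5 | 5
  R[6]: 1 | 2 | 3 | 4 | 5 | 5 | 6
  R[7]: 1 | 2 | 3 | 4 | 5 | 6 | 7

giving w = (5, 2, 4, 3, 1, 7, 6) via Δ²R.

4 SE-corners of the 9-cell Rothe diagram give Ess(w):

[(1, 4, 0), (3, 3, 1), (4, 1, 0), (6, 6, 5)]


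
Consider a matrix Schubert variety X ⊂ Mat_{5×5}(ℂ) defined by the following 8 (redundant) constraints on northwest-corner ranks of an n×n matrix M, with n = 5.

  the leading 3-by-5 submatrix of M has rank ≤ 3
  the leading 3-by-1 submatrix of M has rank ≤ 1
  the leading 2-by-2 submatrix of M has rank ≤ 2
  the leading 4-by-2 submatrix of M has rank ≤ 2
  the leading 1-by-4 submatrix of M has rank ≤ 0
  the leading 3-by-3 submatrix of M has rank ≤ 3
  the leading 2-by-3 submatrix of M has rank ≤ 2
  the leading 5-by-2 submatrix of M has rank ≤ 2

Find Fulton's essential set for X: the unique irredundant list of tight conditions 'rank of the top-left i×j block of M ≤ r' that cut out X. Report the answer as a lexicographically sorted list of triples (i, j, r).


Reconstructing r_w from the 8 given conditions:

  0 | 0 | 0 | 0 | 1
  1 | 1 | 1 | 1 | 2
  1 | 2 | 2 | 2 | 3
  1 | 2 | 3 | 3 | 4
  1 | 2 | 3 | 4 | 5

giving w = (5, 1, 2, 3, 4) via Δ²R.

|D(w)|=4, |Ess(w)|=1:

[(1, 4, 0)]


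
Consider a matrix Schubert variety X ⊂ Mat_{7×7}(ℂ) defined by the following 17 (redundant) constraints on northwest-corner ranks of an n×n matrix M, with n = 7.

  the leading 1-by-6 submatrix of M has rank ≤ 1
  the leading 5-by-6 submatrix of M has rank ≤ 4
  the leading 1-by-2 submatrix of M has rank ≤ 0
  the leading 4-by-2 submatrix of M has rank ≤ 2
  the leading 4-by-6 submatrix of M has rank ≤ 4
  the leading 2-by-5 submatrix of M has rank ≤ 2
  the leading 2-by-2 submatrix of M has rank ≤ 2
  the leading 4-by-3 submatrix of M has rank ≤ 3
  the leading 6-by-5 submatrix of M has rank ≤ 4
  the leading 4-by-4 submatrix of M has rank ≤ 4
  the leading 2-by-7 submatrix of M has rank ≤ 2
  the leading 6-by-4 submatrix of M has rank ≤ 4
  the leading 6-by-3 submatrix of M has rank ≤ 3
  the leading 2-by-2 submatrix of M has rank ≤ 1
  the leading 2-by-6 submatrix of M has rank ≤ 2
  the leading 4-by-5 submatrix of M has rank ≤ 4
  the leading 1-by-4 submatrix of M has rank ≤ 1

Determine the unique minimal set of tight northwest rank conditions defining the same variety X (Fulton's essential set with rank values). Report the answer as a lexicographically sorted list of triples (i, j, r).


Reconstructing r_w from the 17 given conditions:

  row 1: 0, 0, 1, 1, 1, 1, 1
  row 2: 1, 1, 2, 2, 2, 2, 2
  row 3: 1, 2, 3, 3, 3, 3, 3
  row 4: 1, 2, 3, 4, 4, 4, 4
  row 5: 1, 2, 3, 4, 4, 4, 5
  row 6: 1, 2, 3, 4, 4, 5, 6
  row 7: 1, 2, 3, 4, 5, 6, 7

giving w = (3, 1, 2, 4, 7, 6, 5) via Δ²R.

ℓ(w)=5; the 3 essential cells (i,j,r):

[(1, 2, 0), (5, 6, 4), (6, 5, 4)]


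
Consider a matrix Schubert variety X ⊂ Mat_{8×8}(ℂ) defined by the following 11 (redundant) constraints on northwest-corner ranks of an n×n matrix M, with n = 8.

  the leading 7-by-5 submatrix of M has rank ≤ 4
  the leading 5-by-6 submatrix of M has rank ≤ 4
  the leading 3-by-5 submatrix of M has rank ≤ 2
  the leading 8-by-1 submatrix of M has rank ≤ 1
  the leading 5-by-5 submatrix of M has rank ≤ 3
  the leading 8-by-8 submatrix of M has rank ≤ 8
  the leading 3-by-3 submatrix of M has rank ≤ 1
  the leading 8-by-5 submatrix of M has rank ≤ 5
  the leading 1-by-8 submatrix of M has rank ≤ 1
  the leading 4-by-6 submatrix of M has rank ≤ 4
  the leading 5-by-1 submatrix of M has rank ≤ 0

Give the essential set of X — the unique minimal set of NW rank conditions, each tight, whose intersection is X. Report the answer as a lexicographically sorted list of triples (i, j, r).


Propagating the 11 rank bounds to every northwest block:

  R[1]: 0, 1, 1, 1, 1, 1, 1, 1
  R[2]: 0, 1, 1, 2, 2, 2, 2, 2
  R[3]: 0, 1, 1, 2, 2, 3, 3, 3
  R[4]: 0, 1, 2, 3, 3, 4, 4, 4
  R[5]: 0, 1, 2, 3, 3, 4, 5, 5
  R[6]: 1, 2, 3, 4, 4, 5, 6, 6
  R[7]: 1, 2, 3, 4, 4, 5, 6, 7
  R[8]: 1, 2, 3, 4, 5, 6, 7, 8

reading off 1-entries of Δ²R: w = (2, 4, 6, 3, 7, 1, 8, 5).

5 SE-corners of the 10-cell Rothe diagram give Ess(w):

[(3, 3, 1), (3, 5, 2), (5, 1, 0), (5, 5, 3), (7, 5, 4)]


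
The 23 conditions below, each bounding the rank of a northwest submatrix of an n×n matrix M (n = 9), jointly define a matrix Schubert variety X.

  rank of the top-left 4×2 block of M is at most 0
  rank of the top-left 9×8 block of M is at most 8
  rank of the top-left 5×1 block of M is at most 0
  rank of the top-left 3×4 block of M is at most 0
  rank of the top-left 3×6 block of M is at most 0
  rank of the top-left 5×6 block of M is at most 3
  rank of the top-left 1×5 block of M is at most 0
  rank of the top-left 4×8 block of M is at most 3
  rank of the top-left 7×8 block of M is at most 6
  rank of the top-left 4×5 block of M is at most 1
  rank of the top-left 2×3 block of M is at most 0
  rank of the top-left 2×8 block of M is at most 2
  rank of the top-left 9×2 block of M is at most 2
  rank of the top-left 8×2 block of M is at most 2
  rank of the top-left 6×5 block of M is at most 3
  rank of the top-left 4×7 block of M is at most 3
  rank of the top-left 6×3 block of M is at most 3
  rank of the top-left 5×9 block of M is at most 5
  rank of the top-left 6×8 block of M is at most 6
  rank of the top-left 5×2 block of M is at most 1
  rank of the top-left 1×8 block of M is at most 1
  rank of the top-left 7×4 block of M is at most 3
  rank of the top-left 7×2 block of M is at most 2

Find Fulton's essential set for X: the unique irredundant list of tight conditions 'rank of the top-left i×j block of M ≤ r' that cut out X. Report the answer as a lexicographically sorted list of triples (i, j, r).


Reconstructing r_w from the 23 given conditions:

  0  0  0  0  0  0  1  1  1
  0  0  0  0  0  0  1  2  2
  0  0  0  0  0  0  1  2  3
  0  0  1  1  1  1  2  3  4
  0  1  2  2  2  2  3  4  5
  1  2  3  3  3  3  4  5  6
  1  2  3  3  4  4  5  6  7
  1  2  3  4  5  5  6  7  8
  1  2  3  4  5  6  7  8  9

reading off 1-entries of Δ²R: w = (7, 8, 9, 3, 2, 1, 5, 4, 6).

|D(w)|=22, |Ess(w)|=4:

[(3, 6, 0), (4, 2, 0), (5, 1, 0), (7, 4, 3)]


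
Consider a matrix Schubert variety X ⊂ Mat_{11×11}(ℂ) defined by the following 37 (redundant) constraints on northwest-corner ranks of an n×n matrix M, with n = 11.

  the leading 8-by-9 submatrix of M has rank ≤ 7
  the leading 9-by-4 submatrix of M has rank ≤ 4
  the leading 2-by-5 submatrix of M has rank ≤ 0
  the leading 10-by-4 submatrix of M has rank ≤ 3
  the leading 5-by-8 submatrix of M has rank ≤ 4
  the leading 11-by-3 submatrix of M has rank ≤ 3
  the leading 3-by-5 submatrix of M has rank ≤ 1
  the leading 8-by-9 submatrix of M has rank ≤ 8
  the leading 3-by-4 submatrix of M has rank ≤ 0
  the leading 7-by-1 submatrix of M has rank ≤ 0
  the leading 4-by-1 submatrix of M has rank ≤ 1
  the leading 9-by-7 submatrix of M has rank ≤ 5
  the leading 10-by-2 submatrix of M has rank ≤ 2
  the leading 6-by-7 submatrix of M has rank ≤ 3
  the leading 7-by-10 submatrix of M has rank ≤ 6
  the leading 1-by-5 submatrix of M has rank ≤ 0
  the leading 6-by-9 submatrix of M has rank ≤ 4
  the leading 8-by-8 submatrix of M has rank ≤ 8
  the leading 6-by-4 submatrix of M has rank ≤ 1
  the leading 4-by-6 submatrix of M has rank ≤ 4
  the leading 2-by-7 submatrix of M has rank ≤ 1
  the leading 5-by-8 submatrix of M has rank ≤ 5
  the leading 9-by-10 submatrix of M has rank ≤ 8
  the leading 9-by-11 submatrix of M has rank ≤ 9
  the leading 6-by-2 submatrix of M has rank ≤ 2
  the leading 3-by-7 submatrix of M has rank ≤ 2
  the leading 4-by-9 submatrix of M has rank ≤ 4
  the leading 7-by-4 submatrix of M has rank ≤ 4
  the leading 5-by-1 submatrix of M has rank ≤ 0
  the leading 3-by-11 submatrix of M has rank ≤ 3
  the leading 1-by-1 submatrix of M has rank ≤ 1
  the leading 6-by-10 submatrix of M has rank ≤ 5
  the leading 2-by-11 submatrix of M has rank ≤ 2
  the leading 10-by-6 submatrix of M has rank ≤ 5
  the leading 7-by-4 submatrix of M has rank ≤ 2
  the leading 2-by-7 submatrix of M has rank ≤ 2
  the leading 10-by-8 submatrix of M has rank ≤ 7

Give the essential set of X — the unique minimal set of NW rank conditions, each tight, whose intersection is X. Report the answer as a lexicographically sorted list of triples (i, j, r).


Computing R[i][j] = min implied NW-rank bound (n=11, 37 conditions):

  R[1]: 0  0  0  0  0  1  1  1  1  1  1
  R[2]: 0  0  0  0  0  1  1  2  2  2  2
  R[3]: 0  0  0  0  1  2  2  3  3  3  3
  R[4]: 0  1  1  1  2  3  3  4  4  4  4
  R[5]: 0  1  1  1  2  3  3  4  4  5  5
  R[6]: 0  1  1  1  2  3  3  4  4  5  6
  R[7]: 0  1  2  2  3  4  4  5  5  6  7
  R[8]: 1  2  3  3  4  5  5  6  6  7  8
  R[9]: 1  2  3  3  4  5  5  6  7  8  9
  R[10]: 1  2  3  3  4  5  6  7  8  9  10
  R[11]: 1  2  3  4  5  6  7  8  9  10  11

second differences of R give the permutation w = (6, 8, 5, 2, 10, 11, 3, 1, 9, 7, 4).

|D(w)|=30, |Ess(w)|=9:

[(2, 5, 0), (2, 7, 1), (3, 4, 0), (6, 4, 1), (6, 7, 3), (6, 9, 4), (7, 1, 0), (9, 7, 5), (10, 4, 3)]


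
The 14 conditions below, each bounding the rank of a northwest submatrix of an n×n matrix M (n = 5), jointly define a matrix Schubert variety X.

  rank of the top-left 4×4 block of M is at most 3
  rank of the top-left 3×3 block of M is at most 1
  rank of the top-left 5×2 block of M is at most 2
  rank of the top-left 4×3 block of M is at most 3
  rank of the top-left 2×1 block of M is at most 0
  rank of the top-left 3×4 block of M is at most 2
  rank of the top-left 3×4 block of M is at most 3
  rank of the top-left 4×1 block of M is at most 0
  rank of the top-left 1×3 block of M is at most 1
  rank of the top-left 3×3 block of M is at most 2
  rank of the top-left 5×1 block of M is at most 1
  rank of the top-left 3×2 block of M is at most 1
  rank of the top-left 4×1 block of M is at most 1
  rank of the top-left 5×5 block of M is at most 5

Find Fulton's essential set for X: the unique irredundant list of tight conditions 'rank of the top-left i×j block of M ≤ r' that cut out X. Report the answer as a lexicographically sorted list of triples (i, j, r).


Computing R[i][j] = min implied NW-rank bound (n=5, 14 conditions):

  0, 1, 1, 1, 1
  0, 1, 1, 2, 2
  0, 1, 1, 2, 3
  0, 1, 2, 3, 4
  1, 2, 3, 4, 5

so w = (2, 4, 5, 3, 1).

Rothe diagram D(w) (6 cells), 2 SE-corners (essential conditions):

[(3, 3, 1), (4, 1, 0)]


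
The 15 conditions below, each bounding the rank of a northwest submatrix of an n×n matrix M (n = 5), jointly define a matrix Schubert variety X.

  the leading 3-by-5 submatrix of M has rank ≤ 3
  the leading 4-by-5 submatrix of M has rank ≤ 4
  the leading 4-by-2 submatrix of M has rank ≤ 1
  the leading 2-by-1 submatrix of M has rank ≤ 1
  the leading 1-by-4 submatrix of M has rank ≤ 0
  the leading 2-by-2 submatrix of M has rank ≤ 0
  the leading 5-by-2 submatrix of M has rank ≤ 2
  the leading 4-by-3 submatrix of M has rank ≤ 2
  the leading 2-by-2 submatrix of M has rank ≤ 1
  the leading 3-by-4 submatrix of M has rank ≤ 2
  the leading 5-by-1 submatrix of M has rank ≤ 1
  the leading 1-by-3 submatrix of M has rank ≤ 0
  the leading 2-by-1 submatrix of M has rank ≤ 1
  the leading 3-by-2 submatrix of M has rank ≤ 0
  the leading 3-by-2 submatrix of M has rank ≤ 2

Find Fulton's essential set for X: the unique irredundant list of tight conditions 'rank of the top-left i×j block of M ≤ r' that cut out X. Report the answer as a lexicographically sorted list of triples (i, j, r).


Rank table r_w(5×5) implied by the 15 constraints:

  i=1: 0, 0, 0, 0, 1
  i=2: 0, 0, 1, 1, 2
  i=3: 0, 0, 1, 2, 3
  i=4: 1, 1, 2, 3, 4
  i=5: 1, 2, 3, 4, 5

second differences of R give the permutation w = (5, 3, 4, 1, 2).

ℓ(w)=8; the 2 essential cells (i,j,r):

[(1, 4, 0), (3, 2, 0)]


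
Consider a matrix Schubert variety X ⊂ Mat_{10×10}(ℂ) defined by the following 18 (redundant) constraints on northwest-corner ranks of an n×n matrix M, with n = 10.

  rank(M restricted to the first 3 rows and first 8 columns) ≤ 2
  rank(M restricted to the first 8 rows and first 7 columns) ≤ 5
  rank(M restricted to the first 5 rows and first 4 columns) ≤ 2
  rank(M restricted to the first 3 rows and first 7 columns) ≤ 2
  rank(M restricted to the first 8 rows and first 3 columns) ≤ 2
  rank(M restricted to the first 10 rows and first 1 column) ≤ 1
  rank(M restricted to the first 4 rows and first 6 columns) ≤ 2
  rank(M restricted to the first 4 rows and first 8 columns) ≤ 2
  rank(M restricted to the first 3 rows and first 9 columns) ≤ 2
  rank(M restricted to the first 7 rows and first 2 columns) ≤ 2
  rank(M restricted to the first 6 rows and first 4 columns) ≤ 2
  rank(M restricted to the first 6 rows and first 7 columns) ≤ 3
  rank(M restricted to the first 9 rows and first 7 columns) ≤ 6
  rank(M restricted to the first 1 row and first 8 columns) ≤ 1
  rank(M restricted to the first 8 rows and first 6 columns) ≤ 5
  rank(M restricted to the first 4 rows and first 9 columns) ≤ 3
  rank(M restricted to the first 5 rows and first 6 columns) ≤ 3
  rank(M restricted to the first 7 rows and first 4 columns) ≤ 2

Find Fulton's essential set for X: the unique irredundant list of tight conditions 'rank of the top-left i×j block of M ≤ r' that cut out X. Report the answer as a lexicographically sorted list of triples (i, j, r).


The tightest implied rank at each (i,j), from the 18 conditions:

  i=1: 1 1 1 1 1 1 1 1 1 1
  i=2: 1 2 2 2 2 2 2 2 2 2
  i=3: 1 2 2 2 2 2 2 2 2 3
  i=4: 1 2 2 2 2 2 2 2 3 4
  i=5: 1 2 2 2 3 3 3 3 4 5
  i=6: 1 2 2 2 3 3 3 4 5 6
  i=7: 1 2 2 2 3 4 4 5 6 7
  i=8: 1 2 2 3 4 5 5 6 7 8
  i=9: 1 2 3 4 5 6 6 7 8 9
  i=10: 1 2 3 4 5 6 7 8 9 10

the unique w with this rank table is (1, 2, 10, 9, 5, 8, 6, 4, 3, 7).

D(w) has 22 cells with 5 SE-corners; essential set:

[(3, 9, 2), (4, 8, 2), (6, 7, 3), (7, 4, 2), (8, 3, 2)]


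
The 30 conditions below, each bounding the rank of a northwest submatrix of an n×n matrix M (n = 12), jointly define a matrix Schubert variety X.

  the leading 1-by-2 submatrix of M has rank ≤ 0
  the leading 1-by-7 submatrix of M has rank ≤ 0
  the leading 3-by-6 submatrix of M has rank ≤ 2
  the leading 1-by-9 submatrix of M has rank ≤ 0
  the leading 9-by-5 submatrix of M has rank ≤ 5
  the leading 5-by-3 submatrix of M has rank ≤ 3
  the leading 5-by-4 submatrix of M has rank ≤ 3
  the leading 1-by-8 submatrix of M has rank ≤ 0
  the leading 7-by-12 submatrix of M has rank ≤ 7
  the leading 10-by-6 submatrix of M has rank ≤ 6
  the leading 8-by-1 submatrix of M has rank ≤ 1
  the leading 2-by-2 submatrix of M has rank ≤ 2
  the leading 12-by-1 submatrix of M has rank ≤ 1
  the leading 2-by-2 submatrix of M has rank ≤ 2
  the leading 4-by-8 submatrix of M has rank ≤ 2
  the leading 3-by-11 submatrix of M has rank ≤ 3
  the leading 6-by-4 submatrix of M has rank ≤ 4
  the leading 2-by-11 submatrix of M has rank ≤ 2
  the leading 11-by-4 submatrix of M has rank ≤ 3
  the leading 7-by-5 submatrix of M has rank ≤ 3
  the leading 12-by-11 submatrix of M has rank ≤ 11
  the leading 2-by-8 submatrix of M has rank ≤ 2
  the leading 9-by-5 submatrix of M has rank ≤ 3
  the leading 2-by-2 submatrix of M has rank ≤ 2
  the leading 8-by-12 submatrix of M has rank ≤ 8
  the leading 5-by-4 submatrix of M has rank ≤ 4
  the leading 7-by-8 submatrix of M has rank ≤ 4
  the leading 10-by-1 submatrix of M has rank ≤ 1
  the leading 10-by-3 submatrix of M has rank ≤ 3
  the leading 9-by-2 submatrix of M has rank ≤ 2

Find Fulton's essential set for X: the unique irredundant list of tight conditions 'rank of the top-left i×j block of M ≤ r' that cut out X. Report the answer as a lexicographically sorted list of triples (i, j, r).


Propagating the 30 rank bounds to every northwest block:

  i=1: 0  0  0  0  0  0  0  0  0  1  1  1
  i=2: 1  1  1  1  1  1  1  1  1  2  2  2
  i=3: 1  2  2  2  2  2  2  2  2  3  3  3
  i=4: 1  2  2  2  2  2  2  2  3  4  4  4
  i=5: 1  2  3  3  3  3  3  3  4  5  5  5
  i=6: 1  2  3  3  3  4  4  4  5  6  6  6
  i=7: 1  2  3  3  3  4  4  4  5  6  7  7
  i=8: 1  2  3  3  3  4  5  5  6  7  8  8
  i=9: 1  2  3  3  3  4  5  6  7  8  9  9
  i=10: 1  2  3  3  4  5  6  7  8  9  10  10
  i=11: 1  2  3  3  4  5  6  7  8  9  10  11
  i=12: 1  2  3  4  5  6  7  8  9  10  11  12

giving w = (10, 1, 2, 9, 3, 6, 11, 7, 8, 5, 12, 4) via Δ²R.

Fulton essential set (5 of the 27 Rothe cells):

[(1, 9, 0), (4, 8, 2), (7, 8, 4), (9, 5, 3), (11, 4, 3)]


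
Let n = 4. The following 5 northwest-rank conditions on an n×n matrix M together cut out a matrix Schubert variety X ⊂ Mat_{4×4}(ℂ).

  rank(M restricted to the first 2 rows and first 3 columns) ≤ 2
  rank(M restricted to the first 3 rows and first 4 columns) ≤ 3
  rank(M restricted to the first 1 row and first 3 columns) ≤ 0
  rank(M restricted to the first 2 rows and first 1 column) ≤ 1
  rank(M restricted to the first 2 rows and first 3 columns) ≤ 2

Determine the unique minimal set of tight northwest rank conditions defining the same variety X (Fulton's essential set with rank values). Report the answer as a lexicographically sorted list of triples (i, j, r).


Recovering R(i,j) via the rank-extension bound from the 5 conditions:

  i=1: 0 0 0 1
  i=2: 1 1 1 2
  i=3: 1 2 2 3
  i=4: 1 2 3 4

reading off 1-entries of Δ²R: w = (4, 1, 2, 3).

ℓ(w)=3; the 1 essential cell (i,j,r):

[(1, 3, 0)]


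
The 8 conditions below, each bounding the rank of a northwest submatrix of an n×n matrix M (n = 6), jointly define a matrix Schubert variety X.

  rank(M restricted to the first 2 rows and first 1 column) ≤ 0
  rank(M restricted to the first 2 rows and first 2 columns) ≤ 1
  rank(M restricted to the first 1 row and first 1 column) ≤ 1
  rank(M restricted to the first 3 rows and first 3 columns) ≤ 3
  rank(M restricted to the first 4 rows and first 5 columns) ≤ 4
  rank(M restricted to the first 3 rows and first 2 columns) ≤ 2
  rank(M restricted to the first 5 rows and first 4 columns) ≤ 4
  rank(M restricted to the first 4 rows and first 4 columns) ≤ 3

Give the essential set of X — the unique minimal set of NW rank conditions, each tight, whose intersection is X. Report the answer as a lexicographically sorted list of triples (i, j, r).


Propagating the 8 rank bounds to every northwest block:

  row 1: 0, 1, 1, 1, 1, 1
  row 2: 0, 1, 2, 2, 2, 2
  row 3: 1, 2, 3, 3, 3, 3
  row 4: 1, 2, 3, 3, 4, 4
  row 5: 1, 2, 3, 4, 5, 5
  row 6: 1, 2, 3, 4, 5, 6

so w = (2, 3, 1, 5, 4, 6).

ℓ(w)=3; the 2 essential cells (i,j,r):

[(2, 1, 0), (4, 4, 3)]


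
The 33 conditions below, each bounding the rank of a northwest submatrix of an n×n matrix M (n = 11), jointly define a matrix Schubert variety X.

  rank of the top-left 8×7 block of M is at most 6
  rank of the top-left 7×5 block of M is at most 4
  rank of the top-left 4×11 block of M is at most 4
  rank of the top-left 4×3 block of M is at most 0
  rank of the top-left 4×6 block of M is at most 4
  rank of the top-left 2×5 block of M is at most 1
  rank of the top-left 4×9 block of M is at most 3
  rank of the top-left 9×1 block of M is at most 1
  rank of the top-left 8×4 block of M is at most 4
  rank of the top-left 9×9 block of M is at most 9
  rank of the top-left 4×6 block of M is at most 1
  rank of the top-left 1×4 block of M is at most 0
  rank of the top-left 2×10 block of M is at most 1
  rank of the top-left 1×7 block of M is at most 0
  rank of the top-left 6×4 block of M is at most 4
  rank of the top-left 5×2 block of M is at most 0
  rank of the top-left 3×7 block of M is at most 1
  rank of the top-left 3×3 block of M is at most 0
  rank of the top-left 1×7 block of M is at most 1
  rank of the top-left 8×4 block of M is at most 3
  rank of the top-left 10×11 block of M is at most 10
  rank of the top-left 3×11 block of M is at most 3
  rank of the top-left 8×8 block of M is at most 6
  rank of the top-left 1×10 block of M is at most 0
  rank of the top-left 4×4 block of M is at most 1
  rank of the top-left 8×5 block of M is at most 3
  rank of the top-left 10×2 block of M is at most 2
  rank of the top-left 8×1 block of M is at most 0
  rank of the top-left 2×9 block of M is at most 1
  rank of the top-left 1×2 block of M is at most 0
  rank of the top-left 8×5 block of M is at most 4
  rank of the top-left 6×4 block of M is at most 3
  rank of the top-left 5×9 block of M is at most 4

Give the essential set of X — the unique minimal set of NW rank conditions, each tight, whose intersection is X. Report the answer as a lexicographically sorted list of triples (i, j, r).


Rank table r_w(11×11) implied by the 33 constraints:

  i=1: 0  0  0  0  0  0  0  0  0  0  1
  i=2: 0  0  0  1  1  1  1  1  1  1  2
  i=3: 0  0  0  1  1  1  1  2  2  2  3
  i=4: 0  0  0  1  1  1  2  3  3  3  4
  i=5: 0  0  1  2  2  2  3  4  4  4  5
  i=6: 0  1  2  3  3  3  4  5  5  5  6
  i=7: 0  1  2  3  3  4  5  6  6  6  7
  i=8: 0  1  2  3  3  4  5  6  7  7  8
  i=9: 1  2  3  4  4  5  6  7  8  8  9
  i=10: 1  2  3  4  5  6  7  8  9  9  10
  i=11: 1  2  3  4  5  6  7  8  9  10  11

the unique w with this rank table is (11, 4, 8, 7, 3, 2, 6, 9, 1, 5, 10).

D(w) has 31 cells with 7 SE-corners; essential set:

[(1, 10, 0), (3, 7, 1), (4, 3, 0), (4, 6, 1), (5, 2, 0), (8, 1, 0), (8, 5, 3)]


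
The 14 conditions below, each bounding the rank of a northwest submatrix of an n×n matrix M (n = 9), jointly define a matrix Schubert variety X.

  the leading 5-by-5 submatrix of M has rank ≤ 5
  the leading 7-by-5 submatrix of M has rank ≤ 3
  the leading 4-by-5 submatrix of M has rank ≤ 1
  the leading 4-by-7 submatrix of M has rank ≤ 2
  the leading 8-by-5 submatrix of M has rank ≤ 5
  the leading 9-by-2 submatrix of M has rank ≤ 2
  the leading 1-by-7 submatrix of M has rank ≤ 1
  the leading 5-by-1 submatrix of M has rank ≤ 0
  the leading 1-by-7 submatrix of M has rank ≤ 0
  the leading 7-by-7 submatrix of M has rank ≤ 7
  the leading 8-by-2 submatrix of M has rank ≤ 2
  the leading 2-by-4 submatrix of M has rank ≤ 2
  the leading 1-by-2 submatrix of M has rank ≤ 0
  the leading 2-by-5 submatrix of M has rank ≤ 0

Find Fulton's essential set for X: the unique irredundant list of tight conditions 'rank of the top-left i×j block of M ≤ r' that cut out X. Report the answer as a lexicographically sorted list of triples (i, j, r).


Rank table r_w(9×9) implied by the 14 constraints:

  R[1]: 0  0  0  0  0  0  0  1  1
  R[2]: 0  0  0  0  0  1  1  2  2
  R[3]: 0  1  1  1  1  2  2  3  3
  R[4]: 0  1  1  1  1  2  2  3  4
  R[5]: 0  1  2  2  2  3  3  4  5
  R[6]: 1  2  3  3  3  4  4  5  6
  R[7]: 1  2  3  3  3  4  5  6  7
  R[8]: 1  2  3  4  4  5  6  7  8
  R[9]: 1  2  3  4  5  6  7  8  9

the unique w with this rank table is (8, 6, 2, 9, 3, 1, 7, 4, 5).

Fulton essential set (6 of the 21 Rothe cells):

[(1, 7, 0), (2, 5, 0), (4, 5, 1), (4, 7, 2), (5, 1, 0), (7, 5, 3)]


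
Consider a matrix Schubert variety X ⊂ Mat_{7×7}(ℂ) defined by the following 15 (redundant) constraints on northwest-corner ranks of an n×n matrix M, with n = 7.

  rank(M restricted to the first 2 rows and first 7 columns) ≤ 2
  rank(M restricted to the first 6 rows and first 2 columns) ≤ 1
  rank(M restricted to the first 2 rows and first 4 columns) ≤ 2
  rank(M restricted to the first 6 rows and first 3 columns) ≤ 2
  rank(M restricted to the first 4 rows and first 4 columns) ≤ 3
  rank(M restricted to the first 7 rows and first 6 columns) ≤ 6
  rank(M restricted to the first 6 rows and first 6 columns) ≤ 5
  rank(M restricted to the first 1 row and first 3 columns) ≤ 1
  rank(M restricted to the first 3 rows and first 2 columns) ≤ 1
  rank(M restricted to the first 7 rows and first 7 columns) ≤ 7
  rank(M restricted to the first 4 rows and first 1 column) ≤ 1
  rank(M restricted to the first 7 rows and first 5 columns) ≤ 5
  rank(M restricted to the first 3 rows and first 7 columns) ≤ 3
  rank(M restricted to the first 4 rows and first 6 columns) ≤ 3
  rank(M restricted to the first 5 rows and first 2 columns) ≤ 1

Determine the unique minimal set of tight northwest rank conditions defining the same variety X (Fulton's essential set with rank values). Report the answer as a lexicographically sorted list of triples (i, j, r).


Reconstructing r_w from the 15 given conditions:

  1  1  1  1  1  1  1
  1  1  2  2  2  2  2
  1  1  2  3  3  3  3
  1  1  2  3  3  3  4
  1  1  2  3  4  4  5
  1  1  2  3  4  5  6
  1  2  3  4  5  6  7

giving w = (1, 3, 4, 7, 5, 6, 2) via Δ²R.

2 SE-corners of the 7-cell Rothe diagram give Ess(w):

[(4, 6, 3), (6, 2, 1)]


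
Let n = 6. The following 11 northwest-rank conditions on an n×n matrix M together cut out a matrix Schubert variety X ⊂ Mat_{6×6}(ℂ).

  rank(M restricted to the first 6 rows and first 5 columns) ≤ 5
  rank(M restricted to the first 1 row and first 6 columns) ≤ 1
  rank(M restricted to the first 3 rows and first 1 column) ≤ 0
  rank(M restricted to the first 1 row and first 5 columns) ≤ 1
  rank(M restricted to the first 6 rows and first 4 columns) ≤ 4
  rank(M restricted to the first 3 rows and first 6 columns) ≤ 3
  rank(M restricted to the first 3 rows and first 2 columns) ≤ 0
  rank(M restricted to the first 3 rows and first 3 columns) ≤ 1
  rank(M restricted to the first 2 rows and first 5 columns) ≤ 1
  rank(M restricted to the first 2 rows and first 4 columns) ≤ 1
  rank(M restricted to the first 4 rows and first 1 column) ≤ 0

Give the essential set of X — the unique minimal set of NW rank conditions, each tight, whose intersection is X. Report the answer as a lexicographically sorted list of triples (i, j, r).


Propagating the 11 rank bounds to every northwest block:

  row 1: 0  0  1  1  1  1
  row 2: 0  0  1  1  1  2
  row 3: 0  0  1  2  2  3
  row 4: 0  1  2  3  3  4
  row 5: 1  2  3  4  4  5
  row 6: 1  2  3  4  5  6

the unique w with this rank table is (3, 6, 4, 2, 1, 5).

|D(w)|=9, |Ess(w)|=3:

[(2, 5, 1), (3, 2, 0), (4, 1, 0)]


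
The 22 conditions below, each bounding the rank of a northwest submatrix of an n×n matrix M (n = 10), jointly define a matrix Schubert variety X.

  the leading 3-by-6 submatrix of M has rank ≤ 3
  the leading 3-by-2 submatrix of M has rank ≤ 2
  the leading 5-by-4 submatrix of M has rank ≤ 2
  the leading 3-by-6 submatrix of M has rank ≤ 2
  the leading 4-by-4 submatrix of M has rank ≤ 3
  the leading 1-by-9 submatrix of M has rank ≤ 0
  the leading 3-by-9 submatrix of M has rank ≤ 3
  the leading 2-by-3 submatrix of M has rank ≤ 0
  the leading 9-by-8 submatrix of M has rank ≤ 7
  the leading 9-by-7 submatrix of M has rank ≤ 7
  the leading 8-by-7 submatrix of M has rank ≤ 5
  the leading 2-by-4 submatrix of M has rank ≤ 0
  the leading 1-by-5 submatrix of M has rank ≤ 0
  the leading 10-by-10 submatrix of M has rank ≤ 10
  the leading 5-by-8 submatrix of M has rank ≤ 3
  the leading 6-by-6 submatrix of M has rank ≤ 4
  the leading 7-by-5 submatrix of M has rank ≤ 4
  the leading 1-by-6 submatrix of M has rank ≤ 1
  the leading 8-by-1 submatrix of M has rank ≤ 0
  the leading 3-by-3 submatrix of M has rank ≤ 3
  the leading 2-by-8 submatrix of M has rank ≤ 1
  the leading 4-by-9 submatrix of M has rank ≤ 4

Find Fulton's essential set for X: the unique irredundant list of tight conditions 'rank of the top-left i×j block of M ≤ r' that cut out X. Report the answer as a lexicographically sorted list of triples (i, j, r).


Computing R[i][j] = min implied NW-rank bound (n=10, 22 conditions):

  row 1: 0 0 0 0 0 0 0 0 0 1
  row 2: 0 0 0 0 1 1 1 1 1 2
  row 3: 0 1 1 1 2 2 2 2 2 3
  row 4: 0 1 2 2 3 3 3 3 3 4
  row 5: 0 1 2 2 3 3 3 3 4 5
  row 6: 0 1 2 3 4 4 4 4 5 6
  row 7: 0 1 2 3 4 5 5 5 6 7
  row 8: 0 1 2 3 4 5 5 6 7 8
  row 9: 1 2 3 4 5 6 6 7 8 9
  row 10: 1 2 3 4 5 6 7 8 9 10

the unique w with this rank table is (10, 5, 2, 3, 9, 4, 6, 8, 1, 7).

6 SE-corners of the 24-cell Rothe diagram give Ess(w):

[(1, 9, 0), (2, 4, 0), (5, 4, 2), (5, 8, 3), (8, 1, 0), (8, 7, 5)]
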